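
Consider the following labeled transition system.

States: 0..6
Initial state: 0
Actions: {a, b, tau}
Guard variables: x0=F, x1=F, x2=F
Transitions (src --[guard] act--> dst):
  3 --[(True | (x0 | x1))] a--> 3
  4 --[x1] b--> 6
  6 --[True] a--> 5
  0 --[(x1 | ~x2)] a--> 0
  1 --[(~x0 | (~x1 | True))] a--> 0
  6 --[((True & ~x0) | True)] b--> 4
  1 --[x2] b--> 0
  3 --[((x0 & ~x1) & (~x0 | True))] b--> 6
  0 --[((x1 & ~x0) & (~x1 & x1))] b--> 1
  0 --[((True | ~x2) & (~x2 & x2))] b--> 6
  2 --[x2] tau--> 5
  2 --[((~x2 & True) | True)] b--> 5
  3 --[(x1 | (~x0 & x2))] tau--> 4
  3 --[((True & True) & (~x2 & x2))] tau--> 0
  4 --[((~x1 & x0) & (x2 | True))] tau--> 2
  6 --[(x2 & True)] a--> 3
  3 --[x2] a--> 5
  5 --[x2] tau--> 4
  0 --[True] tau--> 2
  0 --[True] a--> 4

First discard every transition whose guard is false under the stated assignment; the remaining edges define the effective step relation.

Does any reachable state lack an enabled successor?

Answer: DEADLOCK at state 4

Analysis:
Reachable = {0,2,4,5}
  0: a→0  a→4  tau→2  [3 out]
  2: b→5  [1 out]
  4: ∅  [STUCK]
  5: ∅  [STUCK]
Path to 4: a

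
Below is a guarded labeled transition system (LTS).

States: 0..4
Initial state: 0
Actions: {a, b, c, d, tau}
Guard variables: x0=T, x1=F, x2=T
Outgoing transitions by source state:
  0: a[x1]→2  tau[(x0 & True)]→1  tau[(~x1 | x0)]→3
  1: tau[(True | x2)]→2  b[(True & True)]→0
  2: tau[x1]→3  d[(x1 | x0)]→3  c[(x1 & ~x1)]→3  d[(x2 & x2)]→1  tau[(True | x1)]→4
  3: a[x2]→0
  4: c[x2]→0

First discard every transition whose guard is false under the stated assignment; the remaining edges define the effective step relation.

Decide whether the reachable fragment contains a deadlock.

Reach set: {0,1,2,3,4}
  0: tau→1  tau→3  [deg 2]
  1: b→0  tau→2  [deg 2]
  2: d→1  d→3  tau→4  [deg 3]
  3: a→0  [deg 1]
  4: c→0  [deg 1]

Answer: DEADLOCK-FREE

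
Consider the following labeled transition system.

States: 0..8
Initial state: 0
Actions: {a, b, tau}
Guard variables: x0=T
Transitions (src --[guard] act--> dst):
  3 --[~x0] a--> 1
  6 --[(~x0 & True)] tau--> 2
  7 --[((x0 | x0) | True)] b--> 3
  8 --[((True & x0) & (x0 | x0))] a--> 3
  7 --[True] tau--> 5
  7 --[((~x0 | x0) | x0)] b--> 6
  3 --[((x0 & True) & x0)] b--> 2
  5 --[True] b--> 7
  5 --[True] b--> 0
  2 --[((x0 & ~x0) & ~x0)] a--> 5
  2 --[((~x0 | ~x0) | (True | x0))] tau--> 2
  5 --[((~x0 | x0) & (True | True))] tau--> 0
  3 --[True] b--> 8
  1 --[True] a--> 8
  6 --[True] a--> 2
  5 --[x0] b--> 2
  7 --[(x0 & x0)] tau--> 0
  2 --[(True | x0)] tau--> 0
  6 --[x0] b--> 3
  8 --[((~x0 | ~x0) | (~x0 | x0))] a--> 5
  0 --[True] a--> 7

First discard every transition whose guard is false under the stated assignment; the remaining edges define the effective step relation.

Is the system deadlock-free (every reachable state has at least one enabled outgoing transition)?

Answer: DEADLOCK-FREE

Working:
Reach set: {0,2,3,5,6,7,8}
  0: a→7  [1 exit(s)]
  2: tau→0  tau→2  [2 exit(s)]
  3: b→2  b→8  [2 exit(s)]
  5: b→0  b→2  b→7  tau→0  [4 exit(s)]
  6: a→2  b→3  [2 exit(s)]
  7: b→3  b→6  tau→0  tau→5  [4 exit(s)]
  8: a→3  a→5  [2 exit(s)]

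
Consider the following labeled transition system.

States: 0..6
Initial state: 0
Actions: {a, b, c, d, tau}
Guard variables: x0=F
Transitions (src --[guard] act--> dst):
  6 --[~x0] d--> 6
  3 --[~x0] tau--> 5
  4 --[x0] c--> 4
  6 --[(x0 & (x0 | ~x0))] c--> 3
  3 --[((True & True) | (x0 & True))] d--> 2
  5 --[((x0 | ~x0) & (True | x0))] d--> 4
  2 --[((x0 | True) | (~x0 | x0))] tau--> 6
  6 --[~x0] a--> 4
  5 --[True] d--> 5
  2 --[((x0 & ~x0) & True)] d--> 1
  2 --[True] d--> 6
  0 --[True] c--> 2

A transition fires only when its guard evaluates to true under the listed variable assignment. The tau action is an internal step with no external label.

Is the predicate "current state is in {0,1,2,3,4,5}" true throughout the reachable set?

Answer: INVARIANT VIOLATED at state 6

Trace:
Inv-set: {0,1,2,3,4,5}
Reachable = {0,2,4,6}
  0: safe
  2: safe
  4: safe
  6: VIOLATES
witness against invariant: c·tau → 6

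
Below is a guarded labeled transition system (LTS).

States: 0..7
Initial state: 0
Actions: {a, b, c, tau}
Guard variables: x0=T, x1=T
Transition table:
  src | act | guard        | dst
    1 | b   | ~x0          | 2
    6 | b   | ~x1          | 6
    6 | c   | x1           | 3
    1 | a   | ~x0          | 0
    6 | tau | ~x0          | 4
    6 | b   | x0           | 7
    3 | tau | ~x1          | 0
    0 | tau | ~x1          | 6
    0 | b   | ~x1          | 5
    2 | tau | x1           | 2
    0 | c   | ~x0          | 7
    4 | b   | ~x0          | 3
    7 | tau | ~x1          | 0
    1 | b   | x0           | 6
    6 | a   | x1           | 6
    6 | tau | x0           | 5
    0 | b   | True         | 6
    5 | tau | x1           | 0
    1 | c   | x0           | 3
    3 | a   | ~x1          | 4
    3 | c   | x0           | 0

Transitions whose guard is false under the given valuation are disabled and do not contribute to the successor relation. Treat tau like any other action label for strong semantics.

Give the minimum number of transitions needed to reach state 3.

Answer: 2

Working:
Breadth-first toward 3:
  Layer 0: {0}
  Layer 1: {6}
  Layer 2: {3,5,7}
3 enters at depth 2; path b·c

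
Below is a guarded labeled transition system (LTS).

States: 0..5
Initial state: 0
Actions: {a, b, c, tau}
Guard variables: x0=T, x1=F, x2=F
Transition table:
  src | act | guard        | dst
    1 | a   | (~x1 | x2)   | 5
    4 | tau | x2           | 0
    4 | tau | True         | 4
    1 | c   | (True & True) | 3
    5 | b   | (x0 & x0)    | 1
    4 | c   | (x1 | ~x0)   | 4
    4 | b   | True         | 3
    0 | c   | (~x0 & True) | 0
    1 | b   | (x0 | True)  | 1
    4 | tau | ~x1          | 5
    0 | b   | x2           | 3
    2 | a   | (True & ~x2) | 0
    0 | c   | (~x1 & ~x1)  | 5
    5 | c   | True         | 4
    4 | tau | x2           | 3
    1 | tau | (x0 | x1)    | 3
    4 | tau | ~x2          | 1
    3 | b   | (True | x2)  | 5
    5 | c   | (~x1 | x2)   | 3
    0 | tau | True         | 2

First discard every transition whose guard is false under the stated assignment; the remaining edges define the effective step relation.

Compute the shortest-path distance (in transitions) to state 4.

BFS to 4:
  depth 0: {0}
  depth 1: {2,5}
  depth 2: {1,3,4}
4 enters at depth 2; path c·c

Answer: 2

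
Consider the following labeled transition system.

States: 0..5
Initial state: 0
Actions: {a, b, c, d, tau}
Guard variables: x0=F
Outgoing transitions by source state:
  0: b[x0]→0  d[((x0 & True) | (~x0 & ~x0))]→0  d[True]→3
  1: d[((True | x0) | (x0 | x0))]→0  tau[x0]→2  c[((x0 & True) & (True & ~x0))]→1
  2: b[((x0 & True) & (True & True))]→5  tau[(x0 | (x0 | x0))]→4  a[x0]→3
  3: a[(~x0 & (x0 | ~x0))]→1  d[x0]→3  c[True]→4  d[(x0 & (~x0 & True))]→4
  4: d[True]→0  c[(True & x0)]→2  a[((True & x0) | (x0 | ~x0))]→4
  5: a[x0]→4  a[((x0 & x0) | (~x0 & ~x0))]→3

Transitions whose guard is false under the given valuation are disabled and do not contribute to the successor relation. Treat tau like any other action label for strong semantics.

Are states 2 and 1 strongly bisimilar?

Answer: NOT BISIMILAR

Working:
Refine partition for ~:
  π0 = {{0,1,2,3,4,5}}
  π1 = {{0,1},{2},{3},{4},{5}}
  π2 = {{0},{1},{2},{3},{4},{5}}
Fixed point at round 3; 6 class(es).
class of 2: {2}; class of 1: {1}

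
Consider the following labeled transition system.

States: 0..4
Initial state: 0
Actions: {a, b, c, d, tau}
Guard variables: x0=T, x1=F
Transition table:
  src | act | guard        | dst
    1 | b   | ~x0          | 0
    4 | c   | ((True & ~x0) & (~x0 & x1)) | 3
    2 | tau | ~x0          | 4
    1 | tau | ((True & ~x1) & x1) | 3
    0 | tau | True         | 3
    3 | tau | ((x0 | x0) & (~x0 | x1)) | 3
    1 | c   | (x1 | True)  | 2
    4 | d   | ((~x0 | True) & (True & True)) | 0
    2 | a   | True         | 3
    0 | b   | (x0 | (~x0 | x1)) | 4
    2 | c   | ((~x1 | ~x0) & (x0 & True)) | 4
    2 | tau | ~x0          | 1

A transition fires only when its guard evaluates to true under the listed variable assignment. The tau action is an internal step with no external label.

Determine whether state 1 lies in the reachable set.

Answer: UNREACHABLE

Analysis:
Guard filter leaves 6 enabled edge(s).
L0 = {0}
L1 = {3,4}  now seen {0,3,4}
Reachable = {0,3,4}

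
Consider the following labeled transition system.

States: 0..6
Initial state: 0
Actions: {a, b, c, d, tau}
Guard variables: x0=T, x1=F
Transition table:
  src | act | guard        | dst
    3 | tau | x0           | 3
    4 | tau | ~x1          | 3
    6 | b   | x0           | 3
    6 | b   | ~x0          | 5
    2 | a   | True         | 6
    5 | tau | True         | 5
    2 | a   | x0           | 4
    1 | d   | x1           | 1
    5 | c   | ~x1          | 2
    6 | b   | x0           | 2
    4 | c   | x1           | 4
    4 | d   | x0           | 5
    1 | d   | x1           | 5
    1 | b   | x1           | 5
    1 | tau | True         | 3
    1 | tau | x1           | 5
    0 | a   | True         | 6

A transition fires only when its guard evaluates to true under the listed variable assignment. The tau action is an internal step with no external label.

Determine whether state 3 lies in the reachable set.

Answer: REACHABLE

Analysis:
Guard filter leaves 11 enabled edge(s).
Layer 0: {0}
Layer 1: {6}  cumulative {0,6}
Layer 2: {2,3}  cumulative {0,2,3,6}
Layer 3: {4}  cumulative {0,2,3,4,6}
Layer 4: {5}  cumulative {0,2,3,4,5,6}
Reach set: {0,2,3,4,5,6}
witness 3: a·b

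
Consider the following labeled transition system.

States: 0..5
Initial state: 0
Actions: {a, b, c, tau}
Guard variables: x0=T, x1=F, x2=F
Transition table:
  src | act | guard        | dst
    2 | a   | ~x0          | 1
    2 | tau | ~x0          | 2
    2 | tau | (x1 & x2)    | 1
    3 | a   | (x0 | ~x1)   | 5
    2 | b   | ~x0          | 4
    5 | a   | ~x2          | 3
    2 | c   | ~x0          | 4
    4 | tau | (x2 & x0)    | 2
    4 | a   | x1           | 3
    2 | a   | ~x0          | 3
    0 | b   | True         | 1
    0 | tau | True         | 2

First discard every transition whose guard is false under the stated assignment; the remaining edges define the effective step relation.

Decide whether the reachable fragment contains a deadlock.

Reachable = {0,1,2}
  0: b→1  tau→2  [deg 2]
  1: ∅  [STUCK]
  2: ∅  [STUCK]
trace reaching 1: b

Answer: DEADLOCK at state 1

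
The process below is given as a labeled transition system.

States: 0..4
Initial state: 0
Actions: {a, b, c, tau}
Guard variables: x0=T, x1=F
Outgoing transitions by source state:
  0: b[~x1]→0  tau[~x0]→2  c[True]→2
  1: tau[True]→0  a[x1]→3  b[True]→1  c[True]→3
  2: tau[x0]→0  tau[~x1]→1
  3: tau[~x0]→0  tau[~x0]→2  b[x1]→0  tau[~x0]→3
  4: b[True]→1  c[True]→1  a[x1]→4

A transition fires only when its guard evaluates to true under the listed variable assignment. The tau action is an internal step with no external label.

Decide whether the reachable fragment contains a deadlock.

Reachable = {0,1,2,3}
  0: b→0  c→2  [deg 2]
  1: b→1  c→3  tau→0  [deg 3]
  2: tau→0  tau→1  [deg 2]
  3: ∅  [deadlock]
Path to 3: c·tau·c

Answer: DEADLOCK at state 3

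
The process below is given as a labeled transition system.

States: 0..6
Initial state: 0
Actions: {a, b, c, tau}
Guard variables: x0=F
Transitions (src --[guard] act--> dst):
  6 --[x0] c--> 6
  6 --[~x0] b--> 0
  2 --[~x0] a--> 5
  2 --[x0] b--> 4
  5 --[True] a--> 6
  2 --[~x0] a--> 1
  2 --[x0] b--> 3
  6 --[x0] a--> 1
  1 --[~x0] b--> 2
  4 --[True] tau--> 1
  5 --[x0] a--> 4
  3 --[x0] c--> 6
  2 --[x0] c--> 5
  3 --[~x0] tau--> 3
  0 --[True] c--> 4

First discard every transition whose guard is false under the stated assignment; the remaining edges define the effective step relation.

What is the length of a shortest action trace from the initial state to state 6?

BFS to 6:
  depth 0: {0}
  depth 1: {4}
  depth 2: {1}
  depth 3: {2}
  depth 4: {5}
  depth 5: {6}
6 enters at depth 5; path c·tau·b·a·a

Answer: 5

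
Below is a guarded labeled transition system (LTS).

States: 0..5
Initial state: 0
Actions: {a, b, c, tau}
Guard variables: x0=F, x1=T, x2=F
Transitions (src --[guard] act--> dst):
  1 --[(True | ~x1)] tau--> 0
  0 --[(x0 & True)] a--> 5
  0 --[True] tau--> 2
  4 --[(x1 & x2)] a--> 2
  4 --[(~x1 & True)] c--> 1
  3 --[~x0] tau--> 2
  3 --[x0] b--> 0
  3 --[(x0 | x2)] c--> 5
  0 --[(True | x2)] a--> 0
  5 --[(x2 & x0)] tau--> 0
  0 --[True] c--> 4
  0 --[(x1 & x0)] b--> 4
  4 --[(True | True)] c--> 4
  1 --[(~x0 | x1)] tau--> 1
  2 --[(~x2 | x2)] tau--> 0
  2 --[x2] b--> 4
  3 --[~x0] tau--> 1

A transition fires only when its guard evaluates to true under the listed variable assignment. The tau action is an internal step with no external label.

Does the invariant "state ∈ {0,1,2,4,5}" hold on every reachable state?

Inv-set: {0,1,2,4,5}
R = {0,2,4}
  0: ✓
  2: ✓
  4: ✓

Answer: INVARIANT HOLDS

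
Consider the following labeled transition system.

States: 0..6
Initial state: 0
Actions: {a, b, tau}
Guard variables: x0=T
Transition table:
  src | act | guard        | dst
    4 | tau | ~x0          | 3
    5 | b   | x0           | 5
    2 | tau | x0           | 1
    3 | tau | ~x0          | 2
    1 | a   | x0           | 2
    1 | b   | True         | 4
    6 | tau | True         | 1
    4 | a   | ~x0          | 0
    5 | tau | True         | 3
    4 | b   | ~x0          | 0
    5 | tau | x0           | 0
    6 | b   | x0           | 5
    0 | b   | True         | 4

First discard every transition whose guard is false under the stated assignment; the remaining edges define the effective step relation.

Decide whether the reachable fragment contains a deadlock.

R = {0,4}
  0: b→4  [deg 1]
  4: ∅  [no exit]
trace reaching 4: b

Answer: DEADLOCK at state 4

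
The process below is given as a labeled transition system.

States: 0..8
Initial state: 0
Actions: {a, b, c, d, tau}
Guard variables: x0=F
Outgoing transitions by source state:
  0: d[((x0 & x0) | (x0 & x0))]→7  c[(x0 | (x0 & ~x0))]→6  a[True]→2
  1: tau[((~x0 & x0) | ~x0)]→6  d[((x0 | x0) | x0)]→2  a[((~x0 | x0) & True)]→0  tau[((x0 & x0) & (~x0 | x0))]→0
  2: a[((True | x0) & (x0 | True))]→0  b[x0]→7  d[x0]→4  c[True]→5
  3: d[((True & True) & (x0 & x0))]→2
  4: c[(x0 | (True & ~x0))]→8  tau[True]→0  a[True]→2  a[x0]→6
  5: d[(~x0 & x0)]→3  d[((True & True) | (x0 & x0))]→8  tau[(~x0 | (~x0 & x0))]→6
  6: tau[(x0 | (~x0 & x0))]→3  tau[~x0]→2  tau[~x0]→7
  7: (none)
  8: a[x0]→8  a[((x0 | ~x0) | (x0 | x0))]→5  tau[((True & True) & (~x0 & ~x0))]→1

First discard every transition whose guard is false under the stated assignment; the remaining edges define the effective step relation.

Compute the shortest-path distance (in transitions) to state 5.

Layered search for 5:
  L0 = {0}
  L1 = {2}
  L2 = {5}
first hit 5 at d=2 via a·c

Answer: 2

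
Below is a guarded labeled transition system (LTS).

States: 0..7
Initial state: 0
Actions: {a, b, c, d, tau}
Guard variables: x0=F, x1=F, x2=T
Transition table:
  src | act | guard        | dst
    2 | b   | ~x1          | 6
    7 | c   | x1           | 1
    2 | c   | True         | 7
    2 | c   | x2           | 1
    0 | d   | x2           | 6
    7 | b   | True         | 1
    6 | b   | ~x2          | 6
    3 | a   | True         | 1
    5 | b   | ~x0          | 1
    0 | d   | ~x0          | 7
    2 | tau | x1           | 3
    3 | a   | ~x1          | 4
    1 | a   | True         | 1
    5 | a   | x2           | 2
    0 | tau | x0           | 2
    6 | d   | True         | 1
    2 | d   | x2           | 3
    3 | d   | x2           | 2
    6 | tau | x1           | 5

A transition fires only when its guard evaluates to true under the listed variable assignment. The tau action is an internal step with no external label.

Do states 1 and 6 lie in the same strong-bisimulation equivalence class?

Answer: NOT BISIMILAR

Trace:
Compute ~ classes (split until stable):
  π0 = {{0,1,2,3,4,5,6,7}}
  π1 = {{0,6},{1},{2},{3},{4},{5},{7}}
  π2 = {{0},{1},{2},{3},{4},{5},{6},{7}}
Fixed point at round 3; 8 class(es).
[1]={1}  [6]={6}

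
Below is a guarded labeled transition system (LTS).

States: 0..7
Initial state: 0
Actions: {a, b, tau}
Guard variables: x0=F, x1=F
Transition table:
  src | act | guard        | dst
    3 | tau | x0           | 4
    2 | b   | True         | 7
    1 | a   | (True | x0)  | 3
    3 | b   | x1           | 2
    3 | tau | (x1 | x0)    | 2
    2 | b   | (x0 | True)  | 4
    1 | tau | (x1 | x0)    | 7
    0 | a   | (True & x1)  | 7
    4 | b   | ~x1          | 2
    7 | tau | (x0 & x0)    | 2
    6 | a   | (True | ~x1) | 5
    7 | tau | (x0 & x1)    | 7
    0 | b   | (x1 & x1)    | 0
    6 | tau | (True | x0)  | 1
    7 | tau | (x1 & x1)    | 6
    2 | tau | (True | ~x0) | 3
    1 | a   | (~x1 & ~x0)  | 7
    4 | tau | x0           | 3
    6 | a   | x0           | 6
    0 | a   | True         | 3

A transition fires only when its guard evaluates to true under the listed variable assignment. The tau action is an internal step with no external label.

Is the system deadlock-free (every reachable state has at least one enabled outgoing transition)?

Answer: DEADLOCK at state 3

Trace:
Reachable = {0,3}
  0: a→3  [1 exit(s)]
  3: ∅  [STUCK]
trace reaching 3: a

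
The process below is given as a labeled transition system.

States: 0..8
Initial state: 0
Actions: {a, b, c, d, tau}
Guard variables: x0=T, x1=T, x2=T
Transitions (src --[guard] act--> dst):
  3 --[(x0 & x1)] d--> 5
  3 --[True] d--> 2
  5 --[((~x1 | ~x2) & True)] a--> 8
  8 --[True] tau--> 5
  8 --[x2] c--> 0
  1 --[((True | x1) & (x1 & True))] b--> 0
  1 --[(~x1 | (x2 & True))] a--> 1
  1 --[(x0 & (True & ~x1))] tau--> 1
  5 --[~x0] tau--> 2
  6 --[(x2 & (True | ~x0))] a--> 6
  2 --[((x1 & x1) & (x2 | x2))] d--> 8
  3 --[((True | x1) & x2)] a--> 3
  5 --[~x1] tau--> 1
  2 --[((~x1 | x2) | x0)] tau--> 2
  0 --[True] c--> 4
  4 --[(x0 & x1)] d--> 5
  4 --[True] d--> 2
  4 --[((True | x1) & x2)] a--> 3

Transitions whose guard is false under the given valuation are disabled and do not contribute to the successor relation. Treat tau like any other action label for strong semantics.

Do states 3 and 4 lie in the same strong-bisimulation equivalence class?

Refine partition for ~:
  P[0] = {{0,1,2,3,4,5,6,7,8}}
  P[1] = {{0},{1},{2},{3,4},{5,7},{6},{8}}
stable after 2 split(s): 7 block(s)
class of 3: {3,4}; class of 4: {3,4}

Answer: BISIMILAR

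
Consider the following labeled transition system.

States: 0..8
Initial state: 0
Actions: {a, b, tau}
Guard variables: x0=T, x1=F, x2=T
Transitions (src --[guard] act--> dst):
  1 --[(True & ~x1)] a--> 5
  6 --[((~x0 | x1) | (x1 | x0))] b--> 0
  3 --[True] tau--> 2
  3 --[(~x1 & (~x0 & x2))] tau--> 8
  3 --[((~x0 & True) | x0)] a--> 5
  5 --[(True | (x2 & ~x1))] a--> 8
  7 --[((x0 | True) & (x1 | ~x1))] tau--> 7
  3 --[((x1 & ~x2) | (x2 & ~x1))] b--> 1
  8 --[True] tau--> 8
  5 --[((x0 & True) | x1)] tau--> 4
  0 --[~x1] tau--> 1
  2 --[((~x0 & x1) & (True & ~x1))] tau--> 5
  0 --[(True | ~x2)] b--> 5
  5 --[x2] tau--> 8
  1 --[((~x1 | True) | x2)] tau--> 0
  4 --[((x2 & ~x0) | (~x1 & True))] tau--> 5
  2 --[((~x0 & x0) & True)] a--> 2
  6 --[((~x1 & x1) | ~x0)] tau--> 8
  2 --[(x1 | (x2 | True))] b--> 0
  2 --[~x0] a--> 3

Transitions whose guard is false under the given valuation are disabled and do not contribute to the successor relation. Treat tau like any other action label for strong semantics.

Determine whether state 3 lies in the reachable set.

After dropping false guards: 15 live edges.
L0 = {0}
L1 = {1,5}  total {0,1,5}
L2 = {4,8}  total {0,1,4,5,8}
Reach set: {0,1,4,5,8}

Answer: UNREACHABLE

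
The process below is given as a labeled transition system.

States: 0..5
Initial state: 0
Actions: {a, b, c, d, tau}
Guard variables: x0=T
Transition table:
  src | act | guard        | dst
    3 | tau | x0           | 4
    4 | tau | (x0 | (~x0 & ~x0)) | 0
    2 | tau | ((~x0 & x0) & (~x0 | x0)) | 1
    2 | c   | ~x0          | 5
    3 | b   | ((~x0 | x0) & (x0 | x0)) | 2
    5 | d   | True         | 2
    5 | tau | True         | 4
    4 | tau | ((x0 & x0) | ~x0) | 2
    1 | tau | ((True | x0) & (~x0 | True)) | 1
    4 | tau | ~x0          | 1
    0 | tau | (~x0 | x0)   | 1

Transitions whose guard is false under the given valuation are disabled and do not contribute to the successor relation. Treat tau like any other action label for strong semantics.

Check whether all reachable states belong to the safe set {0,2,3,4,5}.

Inv-set: {0,2,3,4,5}
R = {0,1}
  0: ✓
  1: outside
witness against invariant: tau → 1

Answer: INVARIANT VIOLATED at state 1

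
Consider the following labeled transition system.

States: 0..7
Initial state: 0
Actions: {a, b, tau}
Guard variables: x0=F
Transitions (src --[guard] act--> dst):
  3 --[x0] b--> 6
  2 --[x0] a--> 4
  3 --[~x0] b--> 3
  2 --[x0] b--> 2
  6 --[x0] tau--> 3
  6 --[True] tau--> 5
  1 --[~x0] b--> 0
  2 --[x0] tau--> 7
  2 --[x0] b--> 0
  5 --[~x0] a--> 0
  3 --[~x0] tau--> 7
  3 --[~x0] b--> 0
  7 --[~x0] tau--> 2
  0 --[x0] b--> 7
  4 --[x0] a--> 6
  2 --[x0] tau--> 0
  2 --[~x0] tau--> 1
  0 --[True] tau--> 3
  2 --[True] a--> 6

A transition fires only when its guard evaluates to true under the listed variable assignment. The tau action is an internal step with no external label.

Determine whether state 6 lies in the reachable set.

Answer: REACHABLE

Analysis:
Guard filter leaves 10 enabled edge(s).
Layer 0: {0}
Layer 1: {3}  cumulative {0,3}
Layer 2: {7}  cumulative {0,3,7}
Layer 3: {2}  cumulative {0,2,3,7}
Layer 4: {1,6}  cumulative {0,1,2,3,6,7}
Layer 5: {5}  cumulative {0,1,2,3,5,6,7}
Reachable = {0,1,2,3,5,6,7}
witness 6: tau·tau·tau·a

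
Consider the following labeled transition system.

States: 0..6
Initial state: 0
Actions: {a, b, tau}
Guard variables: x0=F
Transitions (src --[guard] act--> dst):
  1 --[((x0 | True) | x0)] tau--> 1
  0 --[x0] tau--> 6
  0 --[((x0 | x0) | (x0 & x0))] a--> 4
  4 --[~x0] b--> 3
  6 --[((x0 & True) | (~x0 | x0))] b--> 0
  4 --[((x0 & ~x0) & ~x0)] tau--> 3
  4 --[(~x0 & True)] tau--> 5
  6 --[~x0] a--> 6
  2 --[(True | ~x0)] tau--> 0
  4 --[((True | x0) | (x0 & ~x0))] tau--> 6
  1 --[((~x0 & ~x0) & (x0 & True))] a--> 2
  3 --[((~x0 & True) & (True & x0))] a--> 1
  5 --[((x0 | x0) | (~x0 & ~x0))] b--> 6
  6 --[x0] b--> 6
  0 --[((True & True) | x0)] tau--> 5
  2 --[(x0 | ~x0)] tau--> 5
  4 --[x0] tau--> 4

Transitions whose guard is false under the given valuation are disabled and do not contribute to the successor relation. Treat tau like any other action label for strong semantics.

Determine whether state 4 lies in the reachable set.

Answer: UNREACHABLE

Analysis:
10 transition(s) survive guard evaluation.
depth 0: {0}
depth 1: {5}  total {0,5}
depth 2: {6}  total {0,5,6}
Reachable = {0,5,6}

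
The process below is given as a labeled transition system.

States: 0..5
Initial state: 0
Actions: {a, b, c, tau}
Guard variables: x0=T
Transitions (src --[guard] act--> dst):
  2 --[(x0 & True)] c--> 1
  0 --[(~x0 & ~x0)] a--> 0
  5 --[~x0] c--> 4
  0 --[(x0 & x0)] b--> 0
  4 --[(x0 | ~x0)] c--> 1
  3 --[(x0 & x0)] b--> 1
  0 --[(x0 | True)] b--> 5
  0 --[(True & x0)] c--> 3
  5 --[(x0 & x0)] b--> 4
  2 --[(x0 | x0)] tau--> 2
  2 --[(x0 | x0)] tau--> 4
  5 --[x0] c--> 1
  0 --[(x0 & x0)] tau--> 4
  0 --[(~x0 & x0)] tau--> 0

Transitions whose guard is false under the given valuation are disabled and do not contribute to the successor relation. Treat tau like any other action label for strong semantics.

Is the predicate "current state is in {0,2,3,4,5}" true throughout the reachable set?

Answer: INVARIANT VIOLATED at state 1

Analysis:
Inv-set: {0,2,3,4,5}
R = {0,1,3,4,5}
  0: ✓
  1: ✗ unsafe
  3: ✓
  4: ✓
  5: ✓
reach 1 via b·c — violates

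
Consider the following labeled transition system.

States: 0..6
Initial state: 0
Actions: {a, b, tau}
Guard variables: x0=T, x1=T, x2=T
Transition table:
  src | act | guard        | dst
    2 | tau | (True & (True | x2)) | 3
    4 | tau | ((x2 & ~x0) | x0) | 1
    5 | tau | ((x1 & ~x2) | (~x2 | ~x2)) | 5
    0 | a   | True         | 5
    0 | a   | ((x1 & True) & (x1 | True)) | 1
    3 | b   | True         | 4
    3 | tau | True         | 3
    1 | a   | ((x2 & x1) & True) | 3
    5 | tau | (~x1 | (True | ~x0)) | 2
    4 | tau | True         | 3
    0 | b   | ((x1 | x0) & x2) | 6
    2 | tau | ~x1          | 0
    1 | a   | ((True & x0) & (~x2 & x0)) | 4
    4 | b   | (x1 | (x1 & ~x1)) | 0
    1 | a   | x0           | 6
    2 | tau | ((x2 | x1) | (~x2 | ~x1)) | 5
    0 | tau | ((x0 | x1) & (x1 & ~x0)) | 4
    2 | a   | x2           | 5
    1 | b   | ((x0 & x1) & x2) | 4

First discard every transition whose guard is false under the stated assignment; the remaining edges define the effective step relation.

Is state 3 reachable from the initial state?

After dropping false guards: 15 live edges.
L0 = {0}
L1 = {1,5,6}  now seen {0,1,5,6}
L2 = {2,3,4}  now seen {0,1,2,3,4,5,6}
R = {0,1,2,3,4,5,6}
trace reaching 3: a·a

Answer: REACHABLE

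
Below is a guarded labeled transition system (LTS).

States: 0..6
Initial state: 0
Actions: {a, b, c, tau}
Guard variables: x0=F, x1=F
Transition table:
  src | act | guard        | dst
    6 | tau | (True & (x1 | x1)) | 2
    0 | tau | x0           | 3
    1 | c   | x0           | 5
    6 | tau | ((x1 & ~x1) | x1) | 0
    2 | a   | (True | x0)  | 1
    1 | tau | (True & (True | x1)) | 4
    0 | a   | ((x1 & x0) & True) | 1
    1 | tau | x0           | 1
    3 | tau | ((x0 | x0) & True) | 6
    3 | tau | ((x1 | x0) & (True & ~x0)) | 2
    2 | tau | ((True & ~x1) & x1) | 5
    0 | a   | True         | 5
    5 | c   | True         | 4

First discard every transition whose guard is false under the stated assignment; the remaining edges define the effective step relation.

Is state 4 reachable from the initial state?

Answer: REACHABLE

Trace:
After dropping false guards: 4 live edges.
L0 = {0}
L1 = {5}  total {0,5}
L2 = {4}  total {0,4,5}
Reach set: {0,4,5}
trace reaching 4: a·c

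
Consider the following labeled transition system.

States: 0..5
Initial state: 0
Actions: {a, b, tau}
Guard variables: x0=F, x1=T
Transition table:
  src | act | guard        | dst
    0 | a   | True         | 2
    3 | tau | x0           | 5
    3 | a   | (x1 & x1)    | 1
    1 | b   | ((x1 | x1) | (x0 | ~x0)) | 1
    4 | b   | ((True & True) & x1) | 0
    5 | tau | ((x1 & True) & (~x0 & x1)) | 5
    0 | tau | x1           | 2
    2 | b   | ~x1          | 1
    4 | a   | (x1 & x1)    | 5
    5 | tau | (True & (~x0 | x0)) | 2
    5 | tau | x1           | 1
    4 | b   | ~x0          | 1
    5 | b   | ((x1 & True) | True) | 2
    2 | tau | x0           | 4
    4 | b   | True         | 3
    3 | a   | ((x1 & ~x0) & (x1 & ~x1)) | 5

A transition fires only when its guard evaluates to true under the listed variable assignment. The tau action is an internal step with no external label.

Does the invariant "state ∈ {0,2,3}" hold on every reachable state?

Inv-set: {0,2,3}
Reach set: {0,2}
  0: ok
  2: ok

Answer: INVARIANT HOLDS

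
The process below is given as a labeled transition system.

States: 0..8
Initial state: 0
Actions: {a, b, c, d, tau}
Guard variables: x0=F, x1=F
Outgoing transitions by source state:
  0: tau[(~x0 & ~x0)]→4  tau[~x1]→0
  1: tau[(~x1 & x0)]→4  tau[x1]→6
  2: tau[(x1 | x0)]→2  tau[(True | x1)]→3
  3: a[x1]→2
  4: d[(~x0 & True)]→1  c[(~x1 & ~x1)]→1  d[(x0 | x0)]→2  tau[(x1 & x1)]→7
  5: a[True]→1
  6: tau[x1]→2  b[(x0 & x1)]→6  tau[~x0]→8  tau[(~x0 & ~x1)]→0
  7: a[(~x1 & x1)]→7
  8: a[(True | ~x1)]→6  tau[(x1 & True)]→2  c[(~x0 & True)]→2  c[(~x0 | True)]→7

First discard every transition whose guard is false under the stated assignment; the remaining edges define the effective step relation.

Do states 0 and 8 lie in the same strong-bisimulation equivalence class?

Compute ~ classes (split until stable):
  π0 = {{0,1,2,3,4,5,6,7,8}}
  π1 = {{0,2,6},{1,3,7},{4},{5},{8}}
  π2 = {{0},{1,3,7},{2},{4},{5},{6},{8}}
7 equivalence class(es) (converged in 3)
0∈{0}, 8∈{8}

Answer: NOT BISIMILAR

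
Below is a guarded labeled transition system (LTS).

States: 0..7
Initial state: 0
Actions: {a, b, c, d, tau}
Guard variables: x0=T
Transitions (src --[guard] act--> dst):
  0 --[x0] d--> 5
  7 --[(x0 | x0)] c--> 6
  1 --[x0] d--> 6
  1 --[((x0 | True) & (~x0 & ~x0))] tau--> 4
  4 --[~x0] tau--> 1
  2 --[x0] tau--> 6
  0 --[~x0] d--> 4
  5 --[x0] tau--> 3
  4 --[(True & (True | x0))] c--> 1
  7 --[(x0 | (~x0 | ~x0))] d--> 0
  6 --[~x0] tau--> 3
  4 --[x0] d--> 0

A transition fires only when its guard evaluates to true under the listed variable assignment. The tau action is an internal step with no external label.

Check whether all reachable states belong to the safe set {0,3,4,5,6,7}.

Safe = {0,3,4,5,6,7}
Reachable = {0,3,5}
  0: safe
  3: safe
  5: safe

Answer: INVARIANT HOLDS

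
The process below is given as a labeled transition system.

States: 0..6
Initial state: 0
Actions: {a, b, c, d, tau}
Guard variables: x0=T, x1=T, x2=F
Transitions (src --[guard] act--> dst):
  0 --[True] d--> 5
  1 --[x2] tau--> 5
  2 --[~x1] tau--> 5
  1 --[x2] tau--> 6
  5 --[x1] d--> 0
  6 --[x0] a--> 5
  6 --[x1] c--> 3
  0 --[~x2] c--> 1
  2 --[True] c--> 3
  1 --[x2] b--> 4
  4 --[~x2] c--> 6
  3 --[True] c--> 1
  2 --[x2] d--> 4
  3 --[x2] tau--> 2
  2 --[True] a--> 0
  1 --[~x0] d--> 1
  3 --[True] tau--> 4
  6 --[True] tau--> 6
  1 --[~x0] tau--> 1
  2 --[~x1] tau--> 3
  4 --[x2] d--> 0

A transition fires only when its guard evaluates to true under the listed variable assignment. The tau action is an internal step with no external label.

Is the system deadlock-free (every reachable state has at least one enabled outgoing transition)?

Reachable = {0,1,5}
  0: c→1  d→5  [2 out]
  1: ∅  [no exit]
  5: d→0  [1 out]
trace reaching 1: c

Answer: DEADLOCK at state 1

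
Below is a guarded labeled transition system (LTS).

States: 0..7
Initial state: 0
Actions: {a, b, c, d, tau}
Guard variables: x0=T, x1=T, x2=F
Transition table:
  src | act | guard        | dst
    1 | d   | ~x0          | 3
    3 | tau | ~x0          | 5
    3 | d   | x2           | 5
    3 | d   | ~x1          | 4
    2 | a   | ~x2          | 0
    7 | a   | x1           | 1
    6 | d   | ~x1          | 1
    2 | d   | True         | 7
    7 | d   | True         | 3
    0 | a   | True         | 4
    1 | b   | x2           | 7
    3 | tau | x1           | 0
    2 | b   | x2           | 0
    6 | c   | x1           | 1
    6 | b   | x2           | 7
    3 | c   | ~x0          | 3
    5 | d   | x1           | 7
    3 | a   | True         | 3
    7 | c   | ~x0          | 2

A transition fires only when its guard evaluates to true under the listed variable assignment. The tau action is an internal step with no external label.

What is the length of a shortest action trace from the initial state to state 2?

BFS to 2:
  L0 = {0}
  L1 = {4}
2 never appears.

Answer: UNREACHABLE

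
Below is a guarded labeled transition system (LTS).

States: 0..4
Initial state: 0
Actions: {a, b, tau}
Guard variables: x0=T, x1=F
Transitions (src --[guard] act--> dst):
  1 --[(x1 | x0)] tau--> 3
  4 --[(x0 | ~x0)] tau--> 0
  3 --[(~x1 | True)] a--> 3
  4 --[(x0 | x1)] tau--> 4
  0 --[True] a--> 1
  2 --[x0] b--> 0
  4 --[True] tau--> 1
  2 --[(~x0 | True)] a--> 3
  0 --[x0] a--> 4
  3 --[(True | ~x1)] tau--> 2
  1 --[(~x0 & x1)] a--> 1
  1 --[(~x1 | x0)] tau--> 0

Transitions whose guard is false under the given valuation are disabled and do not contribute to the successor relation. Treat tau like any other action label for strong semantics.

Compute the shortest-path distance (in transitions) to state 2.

Layered search for 2:
  Layer 0: {0}
  Layer 1: {1,4}
  Layer 2: {3}
  Layer 3: {2}
depth(2)=3, e.g. a·tau·tau

Answer: 3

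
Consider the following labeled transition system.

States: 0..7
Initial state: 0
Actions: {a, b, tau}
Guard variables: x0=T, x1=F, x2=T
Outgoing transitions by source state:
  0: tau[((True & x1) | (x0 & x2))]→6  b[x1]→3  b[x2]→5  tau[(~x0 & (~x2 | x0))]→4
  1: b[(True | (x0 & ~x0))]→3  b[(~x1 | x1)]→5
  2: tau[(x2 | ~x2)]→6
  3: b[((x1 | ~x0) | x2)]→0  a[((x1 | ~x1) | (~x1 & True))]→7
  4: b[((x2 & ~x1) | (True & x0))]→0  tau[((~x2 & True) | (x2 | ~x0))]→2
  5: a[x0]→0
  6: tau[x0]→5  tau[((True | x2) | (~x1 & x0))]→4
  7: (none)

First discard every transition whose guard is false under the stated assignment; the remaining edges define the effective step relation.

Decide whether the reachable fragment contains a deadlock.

Answer: DEADLOCK-FREE

Analysis:
Reach set: {0,2,4,5,6}
  0: b→5  tau→6  [2 exit(s)]
  2: tau→6  [1 exit(s)]
  4: b→0  tau→2  [2 exit(s)]
  5: a→0  [1 exit(s)]
  6: tau→4  tau→5  [2 exit(s)]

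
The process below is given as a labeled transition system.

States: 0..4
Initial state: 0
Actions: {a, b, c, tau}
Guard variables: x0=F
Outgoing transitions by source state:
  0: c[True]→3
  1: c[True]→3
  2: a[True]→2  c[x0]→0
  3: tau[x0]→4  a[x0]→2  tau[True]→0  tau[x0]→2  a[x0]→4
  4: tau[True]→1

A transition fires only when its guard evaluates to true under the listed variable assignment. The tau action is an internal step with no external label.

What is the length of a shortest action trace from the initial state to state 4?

Breadth-first toward 4:
  depth 0: {0}
  depth 1: {3}
4 never appears.

Answer: UNREACHABLE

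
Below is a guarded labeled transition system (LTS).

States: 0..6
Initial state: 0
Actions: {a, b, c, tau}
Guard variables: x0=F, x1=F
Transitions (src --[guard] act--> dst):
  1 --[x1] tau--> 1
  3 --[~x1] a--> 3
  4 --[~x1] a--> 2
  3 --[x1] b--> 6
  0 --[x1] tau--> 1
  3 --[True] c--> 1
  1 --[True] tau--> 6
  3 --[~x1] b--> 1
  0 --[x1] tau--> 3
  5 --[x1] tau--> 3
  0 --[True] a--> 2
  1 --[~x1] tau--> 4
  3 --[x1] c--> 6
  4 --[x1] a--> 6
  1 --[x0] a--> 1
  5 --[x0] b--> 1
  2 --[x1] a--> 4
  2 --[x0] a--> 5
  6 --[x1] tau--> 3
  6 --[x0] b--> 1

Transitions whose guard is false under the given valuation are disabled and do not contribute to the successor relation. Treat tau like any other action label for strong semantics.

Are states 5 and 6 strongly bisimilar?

Compute ~ classes (split until stable):
  P[0] = {{0,1,2,3,4,5,6}}
  P[1] = {{0,4},{1},{2,5,6},{3}}
stable after 2 split(s): 4 block(s)
class of 5: {2,5,6}; class of 6: {2,5,6}

Answer: BISIMILAR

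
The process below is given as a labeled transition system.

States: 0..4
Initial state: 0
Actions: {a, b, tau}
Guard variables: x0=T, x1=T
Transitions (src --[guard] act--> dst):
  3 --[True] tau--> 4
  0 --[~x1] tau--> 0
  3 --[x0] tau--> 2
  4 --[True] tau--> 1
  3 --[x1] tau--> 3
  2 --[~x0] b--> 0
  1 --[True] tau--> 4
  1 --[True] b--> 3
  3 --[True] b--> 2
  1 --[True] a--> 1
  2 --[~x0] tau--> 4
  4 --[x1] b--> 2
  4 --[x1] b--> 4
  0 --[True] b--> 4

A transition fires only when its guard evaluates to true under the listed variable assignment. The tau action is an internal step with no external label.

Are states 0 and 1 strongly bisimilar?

Answer: NOT BISIMILAR

Analysis:
Refine partition for ~:
  π0 = {{0,1,2,3,4}}
  π1 = {{0},{1},{2},{3,4}}
  π2 = {{0},{1},{2},{3},{4}}
5 equivalence class(es) (converged in 3)
[0]={0}  [1]={1}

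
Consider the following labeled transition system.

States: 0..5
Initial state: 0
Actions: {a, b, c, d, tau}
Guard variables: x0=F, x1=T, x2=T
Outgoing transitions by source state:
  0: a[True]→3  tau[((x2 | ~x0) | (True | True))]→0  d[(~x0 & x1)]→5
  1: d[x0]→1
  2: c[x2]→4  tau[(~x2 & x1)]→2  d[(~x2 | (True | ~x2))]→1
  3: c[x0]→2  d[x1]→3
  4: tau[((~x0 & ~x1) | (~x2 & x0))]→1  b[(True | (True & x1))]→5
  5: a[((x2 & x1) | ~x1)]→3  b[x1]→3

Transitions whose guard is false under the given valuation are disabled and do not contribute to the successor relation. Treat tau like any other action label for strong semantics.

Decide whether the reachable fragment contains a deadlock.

Answer: DEADLOCK-FREE

Trace:
Reach set: {0,3,5}
  0: a→3  d→5  tau→0  [deg 3]
  3: d→3  [deg 1]
  5: a→3  b→3  [deg 2]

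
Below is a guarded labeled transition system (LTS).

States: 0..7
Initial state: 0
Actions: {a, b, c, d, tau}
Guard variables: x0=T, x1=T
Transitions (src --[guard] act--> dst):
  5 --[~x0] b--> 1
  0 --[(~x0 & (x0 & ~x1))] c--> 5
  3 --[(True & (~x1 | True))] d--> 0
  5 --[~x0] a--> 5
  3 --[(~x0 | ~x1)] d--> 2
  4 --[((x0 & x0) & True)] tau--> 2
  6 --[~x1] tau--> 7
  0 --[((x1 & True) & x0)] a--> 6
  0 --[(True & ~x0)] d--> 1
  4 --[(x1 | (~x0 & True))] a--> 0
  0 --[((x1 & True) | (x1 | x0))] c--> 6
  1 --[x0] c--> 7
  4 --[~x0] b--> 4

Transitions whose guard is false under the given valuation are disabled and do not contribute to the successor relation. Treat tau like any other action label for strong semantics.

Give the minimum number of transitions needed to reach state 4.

BFS to 4:
  L0 = {0}
  L1 = {6}
4 never appears.

Answer: UNREACHABLE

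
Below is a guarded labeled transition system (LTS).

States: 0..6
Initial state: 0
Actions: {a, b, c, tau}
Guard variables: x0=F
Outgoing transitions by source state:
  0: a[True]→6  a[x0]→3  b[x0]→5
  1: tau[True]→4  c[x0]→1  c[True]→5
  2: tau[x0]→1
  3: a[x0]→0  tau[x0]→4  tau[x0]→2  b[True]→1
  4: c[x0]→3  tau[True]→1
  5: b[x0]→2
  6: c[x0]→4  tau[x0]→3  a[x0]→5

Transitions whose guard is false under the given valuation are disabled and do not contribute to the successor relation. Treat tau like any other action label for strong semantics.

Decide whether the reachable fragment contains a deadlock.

R = {0,6}
  0: a→6  [1 exit(s)]
  6: ∅  [deadlock]
Path to 6: a

Answer: DEADLOCK at state 6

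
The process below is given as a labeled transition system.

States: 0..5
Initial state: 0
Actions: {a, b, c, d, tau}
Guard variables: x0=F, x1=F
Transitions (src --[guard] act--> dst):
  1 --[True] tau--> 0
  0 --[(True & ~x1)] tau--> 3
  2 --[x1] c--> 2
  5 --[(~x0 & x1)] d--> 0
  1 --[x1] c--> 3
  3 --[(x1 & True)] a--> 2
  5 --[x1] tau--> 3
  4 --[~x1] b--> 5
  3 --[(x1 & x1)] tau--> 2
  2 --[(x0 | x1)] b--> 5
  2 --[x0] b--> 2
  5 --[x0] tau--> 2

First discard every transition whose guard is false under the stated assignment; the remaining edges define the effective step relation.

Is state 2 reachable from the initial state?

Guard filter leaves 3 enabled edge(s).
depth 0: {0}
depth 1: {3}  cumulative {0,3}
Reach set: {0,3}

Answer: UNREACHABLE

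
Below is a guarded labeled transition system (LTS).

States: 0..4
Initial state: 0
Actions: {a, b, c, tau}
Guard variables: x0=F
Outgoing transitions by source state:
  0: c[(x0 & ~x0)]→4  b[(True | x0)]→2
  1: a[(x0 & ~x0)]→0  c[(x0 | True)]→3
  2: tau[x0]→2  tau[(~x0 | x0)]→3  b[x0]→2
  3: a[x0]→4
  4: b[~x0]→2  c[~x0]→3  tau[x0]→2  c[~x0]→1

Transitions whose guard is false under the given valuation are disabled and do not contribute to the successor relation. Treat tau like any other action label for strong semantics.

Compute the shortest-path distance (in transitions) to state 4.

Answer: UNREACHABLE

Analysis:
BFS to 4:
  L0 = {0}
  L1 = {2}
  L2 = {3}
4 never appears.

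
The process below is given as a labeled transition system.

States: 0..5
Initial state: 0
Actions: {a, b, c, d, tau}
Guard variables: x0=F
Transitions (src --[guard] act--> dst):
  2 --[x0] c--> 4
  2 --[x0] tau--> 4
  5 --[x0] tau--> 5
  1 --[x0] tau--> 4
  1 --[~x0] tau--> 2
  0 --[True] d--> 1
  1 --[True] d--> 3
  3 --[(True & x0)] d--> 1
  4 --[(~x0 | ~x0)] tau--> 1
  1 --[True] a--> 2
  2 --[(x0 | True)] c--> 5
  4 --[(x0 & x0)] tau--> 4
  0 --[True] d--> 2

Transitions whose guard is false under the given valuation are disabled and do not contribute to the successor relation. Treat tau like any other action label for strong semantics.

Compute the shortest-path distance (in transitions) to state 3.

Breadth-first toward 3:
  Layer 0: {0}
  Layer 1: {1,2}
  Layer 2: {3,5}
depth(3)=2, e.g. d·d

Answer: 2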